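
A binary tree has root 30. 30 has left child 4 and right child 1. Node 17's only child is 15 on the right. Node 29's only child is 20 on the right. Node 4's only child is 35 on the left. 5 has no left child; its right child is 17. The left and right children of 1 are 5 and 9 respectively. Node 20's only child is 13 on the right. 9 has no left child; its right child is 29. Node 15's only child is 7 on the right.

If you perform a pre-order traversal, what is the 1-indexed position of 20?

Pre-order visits the node, then its left subtree, then its right subtree.
Visit 30.
At 30: go left to 4.
  Visit 4.
  At 4: go left to 35.
    35 is a leaf — visit 35.
  At 4: no right child.
At 30: go right to 1.
  Visit 1.
  At 1: go left to 5.
    Visit 5.
    At 5: no left child.
    At 5: go right to 17.
      Visit 17.
      At 17: no left child.
      At 17: go right to 15.
        Visit 15.
        At 15: no left child.
        At 15: go right to 7.
          7 is a leaf — visit 7.
  At 1: go right to 9.
    Visit 9.
    At 9: no left child.
    At 9: go right to 29.
      Visit 29.
      At 29: no left child.
      At 29: go right to 20.
        Visit 20.
        At 20: no left child.
        At 20: go right to 13.
          13 is a leaf — visit 13.
Full pre-order sequence: 30, 4, 35, 1, 5, 17, 15, 7, 9, 29, 20, 13.

11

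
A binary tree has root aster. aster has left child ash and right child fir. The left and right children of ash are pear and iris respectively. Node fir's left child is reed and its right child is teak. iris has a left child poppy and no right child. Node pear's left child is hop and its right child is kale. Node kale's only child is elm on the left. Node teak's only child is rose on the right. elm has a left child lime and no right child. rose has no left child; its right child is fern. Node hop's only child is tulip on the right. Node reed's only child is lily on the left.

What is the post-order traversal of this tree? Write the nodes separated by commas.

tulip, hop, lime, elm, kale, pear, poppy, iris, ash, lily, reed, fern, rose, teak, fir, aster

Post-order visits the left subtree, then the right subtree, then the node.
At aster: go left to ash.
  At ash: go left to pear.
    At pear: go left to hop.
      At hop: no left child.
      At hop: go right to tulip.
        tulip is a leaf — visit tulip.
      Visit hop.
    At pear: go right to kale.
      At kale: go left to elm.
        At elm: go left to lime.
          lime is a leaf — visit lime.
        At elm: no right child.
        Visit elm.
      At kale: no right child.
      Visit kale.
    Visit pear.
  At ash: go right to iris.
    At iris: go left to poppy.
      poppy is a leaf — visit poppy.
    At iris: no right child.
    Visit iris.
  Visit ash.
At aster: go right to fir.
  At fir: go left to reed.
    At reed: go left to lily.
      lily is a leaf — visit lily.
    At reed: no right child.
    Visit reed.
  At fir: go right to teak.
    At teak: no left child.
    At teak: go right to rose.
      At rose: no left child.
      At rose: go right to fern.
        fern is a leaf — visit fern.
      Visit rose.
    Visit teak.
  Visit fir.
Visit aster.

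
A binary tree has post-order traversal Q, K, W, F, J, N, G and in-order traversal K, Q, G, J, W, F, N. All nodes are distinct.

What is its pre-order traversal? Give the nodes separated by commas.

The last element of post-order is the root; it splits in-order into left and right subtrees.
Root G: left subtree has 2 nodes {K, Q}, right has 4 {J, W, F, N}.
  Root K: left subtree has 0 nodes { }, right has 1 {Q}.
  Root N: left subtree has 3 nodes {J, W, F}, right has 0 { }.
    Root J: left subtree has 0 nodes { }, right has 2 {W, F}.
      Root F: left subtree has 1 node {W}, right has 0 { }.

G, K, Q, N, J, F, W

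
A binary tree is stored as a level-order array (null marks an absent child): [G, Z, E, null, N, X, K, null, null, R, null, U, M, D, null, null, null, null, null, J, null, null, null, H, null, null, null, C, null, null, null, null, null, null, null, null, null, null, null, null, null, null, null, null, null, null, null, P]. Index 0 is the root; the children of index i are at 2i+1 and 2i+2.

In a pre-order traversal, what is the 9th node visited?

Pre-order visits the node, then its left subtree, then its right subtree.
Visit G.
At G: go left to Z.
  Visit Z.
  At Z: no left child.
  At Z: go right to N.
    Visit N.
    At N: go left to R.
      Visit R.
      At R: go left to J.
        J is a leaf — visit J.
      At R: no right child.
    At N: no right child.
At G: go right to E.
  Visit E.
  At E: go left to X.
    Visit X.
    At X: go left to U.
      Visit U.
      At U: go left to H.
        Visit H.
        At H: go left to P.
          P is a leaf — visit P.
        At H: no right child.
      At U: no right child.
    At X: go right to M.
      M is a leaf — visit M.
  At E: go right to K.
    Visit K.
    At K: go left to D.
      Visit D.
      At D: go left to C.
        C is a leaf — visit C.
      At D: no right child.
    At K: no right child.
Full pre-order sequence: G, Z, N, R, J, E, X, U, H, P, M, K, D, C.

H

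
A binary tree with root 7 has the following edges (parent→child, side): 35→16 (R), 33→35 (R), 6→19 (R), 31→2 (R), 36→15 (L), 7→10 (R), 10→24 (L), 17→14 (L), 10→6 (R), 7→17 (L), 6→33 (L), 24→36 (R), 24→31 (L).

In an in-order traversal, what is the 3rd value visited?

In-order visits the left subtree, then the node, then the right subtree.
At 7: go left to 17.
  At 17: go left to 14.
    14 is a leaf — visit 14.
  Visit 17.
  At 17: no right child.
Visit 7.
At 7: go right to 10.
  At 10: go left to 24.
    At 24: go left to 31.
      At 31: no left child.
      Visit 31.
      At 31: go right to 2.
        2 is a leaf — visit 2.
    Visit 24.
    At 24: go right to 36.
      At 36: go left to 15.
        15 is a leaf — visit 15.
      Visit 36.
      At 36: no right child.
  Visit 10.
  At 10: go right to 6.
    At 6: go left to 33.
      At 33: no left child.
      Visit 33.
      At 33: go right to 35.
        At 35: no left child.
        Visit 35.
        At 35: go right to 16.
          16 is a leaf — visit 16.
    Visit 6.
    At 6: go right to 19.
      19 is a leaf — visit 19.
Full in-order sequence: 14, 17, 7, 31, 2, 24, 15, 36, 10, 33, 35, 16, 6, 19.

7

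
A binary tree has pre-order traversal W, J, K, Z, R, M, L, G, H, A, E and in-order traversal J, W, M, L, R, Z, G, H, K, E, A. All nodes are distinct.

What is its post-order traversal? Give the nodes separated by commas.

J, L, M, R, H, G, Z, E, A, K, W

The first element of pre-order is the root; it splits in-order into left and right subtrees.
Root W: left subtree has 1 node {J}, right has 9 {M, L, R, Z, G, H, K, E, A}.
  Root K: left subtree has 6 nodes {M, L, R, Z, G, H}, right has 2 {E, A}.
    Root Z: left subtree has 3 nodes {M, L, R}, right has 2 {G, H}.
      Root R: left subtree has 2 nodes {M, L}, right has 0 { }.
        Root M: left subtree has 0 nodes { }, right has 1 {L}.
      Root G: left subtree has 0 nodes { }, right has 1 {H}.
    Root A: left subtree has 1 node {E}, right has 0 { }.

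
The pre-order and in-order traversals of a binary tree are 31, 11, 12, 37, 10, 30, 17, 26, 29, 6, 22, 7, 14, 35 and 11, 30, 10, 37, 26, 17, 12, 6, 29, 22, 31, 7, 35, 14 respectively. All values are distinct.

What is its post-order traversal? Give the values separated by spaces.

The first element of pre-order is the root; it splits in-order into left and right subtrees.
Root 31: left subtree has 10 nodes {11, 30, 10, 37, 26, 17, 12, 6, 29, 22}, right has 3 {7, 35, 14}.
  Root 11: left subtree has 0 nodes { }, right has 9 {30, 10, 37, 26, 17, 12, 6, 29, 22}.
    Root 12: left subtree has 5 nodes {30, 10, 37, 26, 17}, right has 3 {6, 29, 22}.
      Root 37: left subtree has 2 nodes {30, 10}, right has 2 {26, 17}.
        Root 10: left subtree has 1 node {30}, right has 0 { }.
        Root 17: left subtree has 1 node {26}, right has 0 { }.
      Root 29: left subtree has 1 node {6}, right has 1 {22}.
  Root 7: left subtree has 0 nodes { }, right has 2 {35, 14}.
    Root 14: left subtree has 1 node {35}, right has 0 { }.

30 10 26 17 37 6 22 29 12 11 35 14 7 31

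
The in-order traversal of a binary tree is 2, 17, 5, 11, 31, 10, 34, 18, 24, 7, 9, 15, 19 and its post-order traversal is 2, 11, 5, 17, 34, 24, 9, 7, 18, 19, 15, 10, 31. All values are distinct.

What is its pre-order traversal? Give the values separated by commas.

The last element of post-order is the root; it splits in-order into left and right subtrees.
Root 31: left subtree has 4 nodes {2, 17, 5, 11}, right has 8 {10, 34, 18, 24, 7, 9, 15, 19}.
  Root 17: left subtree has 1 node {2}, right has 2 {5, 11}.
    Root 5: left subtree has 0 nodes { }, right has 1 {11}.
  Root 10: left subtree has 0 nodes { }, right has 7 {34, 18, 24, 7, 9, 15, 19}.
    Root 15: left subtree has 5 nodes {34, 18, 24, 7, 9}, right has 1 {19}.
      Root 18: left subtree has 1 node {34}, right has 3 {24, 7, 9}.
        Root 7: left subtree has 1 node {24}, right has 1 {9}.

31, 17, 2, 5, 11, 10, 15, 18, 34, 7, 24, 9, 19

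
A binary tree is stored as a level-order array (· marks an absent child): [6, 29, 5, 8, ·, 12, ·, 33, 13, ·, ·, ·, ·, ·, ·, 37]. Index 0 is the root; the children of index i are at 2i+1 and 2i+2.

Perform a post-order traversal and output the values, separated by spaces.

Post-order visits the left subtree, then the right subtree, then the node.
At 6: go left to 29.
  At 29: go left to 8.
    At 8: go left to 33.
      At 33: go left to 37.
        37 is a leaf — visit 37.
      At 33: no right child.
      Visit 33.
    At 8: go right to 13.
      13 is a leaf — visit 13.
    Visit 8.
  At 29: no right child.
  Visit 29.
At 6: go right to 5.
  At 5: go left to 12.
    12 is a leaf — visit 12.
  At 5: no right child.
  Visit 5.
Visit 6.

37 33 13 8 29 12 5 6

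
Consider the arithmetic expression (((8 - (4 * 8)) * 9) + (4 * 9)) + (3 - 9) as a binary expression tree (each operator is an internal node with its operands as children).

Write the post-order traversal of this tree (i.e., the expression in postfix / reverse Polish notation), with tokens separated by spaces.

8 4 8 * - 9 * 4 9 * + 3 9 - +

Post-order on an expression tree gives postfix notation: for each operator, emit left operand, right operand, then the operator.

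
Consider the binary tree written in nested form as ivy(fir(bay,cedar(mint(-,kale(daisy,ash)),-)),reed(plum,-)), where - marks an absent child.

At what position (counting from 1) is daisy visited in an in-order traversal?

4

In-order visits the left subtree, then the node, then the right subtree.
At ivy: go left to fir.
  At fir: go left to bay.
    bay is a leaf — visit bay.
  Visit fir.
  At fir: go right to cedar.
    At cedar: go left to mint.
      At mint: no left child.
      Visit mint.
      At mint: go right to kale.
        At kale: go left to daisy.
          daisy is a leaf — visit daisy.
        Visit kale.
        At kale: go right to ash.
          ash is a leaf — visit ash.
    Visit cedar.
    At cedar: no right child.
Visit ivy.
At ivy: go right to reed.
  At reed: go left to plum.
    plum is a leaf — visit plum.
  Visit reed.
  At reed: no right child.
Full in-order sequence: bay, fir, mint, daisy, kale, ash, cedar, ivy, plum, reed.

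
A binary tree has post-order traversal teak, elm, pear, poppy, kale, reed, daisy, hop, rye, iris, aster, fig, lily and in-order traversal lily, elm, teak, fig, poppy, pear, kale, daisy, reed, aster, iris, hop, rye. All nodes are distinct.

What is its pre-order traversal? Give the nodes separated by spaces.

The last element of post-order is the root; it splits in-order into left and right subtrees.
Root lily: left subtree has 0 nodes { }, right has 12 {elm, teak, fig, poppy, pear, kale, daisy, reed, aster, iris, hop, rye}.
  Root fig: left subtree has 2 nodes {elm, teak}, right has 9 {poppy, pear, kale, daisy, reed, aster, iris, hop, rye}.
    Root elm: left subtree has 0 nodes { }, right has 1 {teak}.
    Root aster: left subtree has 5 nodes {poppy, pear, kale, daisy, reed}, right has 3 {iris, hop, rye}.
      Root daisy: left subtree has 3 nodes {poppy, pear, kale}, right has 1 {reed}.
        Root kale: left subtree has 2 nodes {poppy, pear}, right has 0 { }.
          Root poppy: left subtree has 0 nodes { }, right has 1 {pear}.
      Root iris: left subtree has 0 nodes { }, right has 2 {hop, rye}.
        Root rye: left subtree has 1 node {hop}, right has 0 { }.

lily fig elm teak aster daisy kale poppy pear reed iris rye hop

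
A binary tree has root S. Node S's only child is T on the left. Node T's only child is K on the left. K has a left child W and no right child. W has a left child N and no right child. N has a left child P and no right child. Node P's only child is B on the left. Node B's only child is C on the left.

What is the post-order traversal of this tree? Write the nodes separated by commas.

C, B, P, N, W, K, T, S

Post-order visits the left subtree, then the right subtree, then the node.
At S: go left to T.
  At T: go left to K.
    At K: go left to W.
      At W: go left to N.
        At N: go left to P.
          At P: go left to B.
            At B: go left to C.
              C is a leaf — visit C.
            At B: no right child.
            Visit B.
          At P: no right child.
          Visit P.
        At N: no right child.
        Visit N.
      At W: no right child.
      Visit W.
    At K: no right child.
    Visit K.
  At T: no right child.
  Visit T.
At S: no right child.
Visit S.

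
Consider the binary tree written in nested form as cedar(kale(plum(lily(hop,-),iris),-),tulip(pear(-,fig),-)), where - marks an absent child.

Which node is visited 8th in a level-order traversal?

fig

Level-order visits nodes level by level from the root, left to right within each level.
Level 0: cedar
Level 1: kale, tulip
Level 2: plum, pear
Level 3: lily, iris, fig
Level 4: hop
Full level-order sequence: cedar, kale, tulip, plum, pear, lily, iris, fig, hop.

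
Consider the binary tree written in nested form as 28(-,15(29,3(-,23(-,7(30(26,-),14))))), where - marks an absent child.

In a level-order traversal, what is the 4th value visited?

Level-order visits nodes level by level from the root, left to right within each level.
Level 0: 28
Level 1: 15
Level 2: 29, 3
Level 3: 23
Level 4: 7
Level 5: 30, 14
Level 6: 26
Full level-order sequence: 28, 15, 29, 3, 23, 7, 30, 14, 26.

3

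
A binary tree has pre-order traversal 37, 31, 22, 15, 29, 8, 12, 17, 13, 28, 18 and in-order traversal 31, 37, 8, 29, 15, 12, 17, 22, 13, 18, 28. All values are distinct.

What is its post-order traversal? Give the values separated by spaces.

31 8 29 17 12 15 18 28 13 22 37

The first element of pre-order is the root; it splits in-order into left and right subtrees.
Root 37: left subtree has 1 node {31}, right has 9 {8, 29, 15, 12, 17, 22, 13, 18, 28}.
  Root 22: left subtree has 5 nodes {8, 29, 15, 12, 17}, right has 3 {13, 18, 28}.
    Root 15: left subtree has 2 nodes {8, 29}, right has 2 {12, 17}.
      Root 29: left subtree has 1 node {8}, right has 0 { }.
      Root 12: left subtree has 0 nodes { }, right has 1 {17}.
    Root 13: left subtree has 0 nodes { }, right has 2 {18, 28}.
      Root 28: left subtree has 1 node {18}, right has 0 { }.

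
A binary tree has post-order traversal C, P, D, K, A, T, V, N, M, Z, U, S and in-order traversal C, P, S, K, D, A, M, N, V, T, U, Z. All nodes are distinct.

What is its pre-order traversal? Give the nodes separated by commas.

S, P, C, U, M, A, K, D, N, V, T, Z

The last element of post-order is the root; it splits in-order into left and right subtrees.
Root S: left subtree has 2 nodes {C, P}, right has 9 {K, D, A, M, N, V, T, U, Z}.
  Root P: left subtree has 1 node {C}, right has 0 { }.
  Root U: left subtree has 7 nodes {K, D, A, M, N, V, T}, right has 1 {Z}.
    Root M: left subtree has 3 nodes {K, D, A}, right has 3 {N, V, T}.
      Root A: left subtree has 2 nodes {K, D}, right has 0 { }.
        Root K: left subtree has 0 nodes { }, right has 1 {D}.
      Root N: left subtree has 0 nodes { }, right has 2 {V, T}.
        Root V: left subtree has 0 nodes { }, right has 1 {T}.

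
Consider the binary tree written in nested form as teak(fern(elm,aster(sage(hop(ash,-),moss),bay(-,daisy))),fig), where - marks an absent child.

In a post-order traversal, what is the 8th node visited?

Post-order visits the left subtree, then the right subtree, then the node.
At teak: go left to fern.
  At fern: go left to elm.
    elm is a leaf — visit elm.
  At fern: go right to aster.
    At aster: go left to sage.
      At sage: go left to hop.
        At hop: go left to ash.
          ash is a leaf — visit ash.
        At hop: no right child.
        Visit hop.
      At sage: go right to moss.
        moss is a leaf — visit moss.
      Visit sage.
    At aster: go right to bay.
      At bay: no left child.
      At bay: go right to daisy.
        daisy is a leaf — visit daisy.
      Visit bay.
    Visit aster.
  Visit fern.
At teak: go right to fig.
  fig is a leaf — visit fig.
Visit teak.
Full post-order sequence: elm, ash, hop, moss, sage, daisy, bay, aster, fern, fig, teak.

aster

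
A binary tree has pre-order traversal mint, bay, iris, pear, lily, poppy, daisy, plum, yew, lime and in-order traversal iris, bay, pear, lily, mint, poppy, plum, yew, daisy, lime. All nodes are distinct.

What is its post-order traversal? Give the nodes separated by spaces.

iris lily pear bay yew plum lime daisy poppy mint

The first element of pre-order is the root; it splits in-order into left and right subtrees.
Root mint: left subtree has 4 nodes {iris, bay, pear, lily}, right has 5 {poppy, plum, yew, daisy, lime}.
  Root bay: left subtree has 1 node {iris}, right has 2 {pear, lily}.
    Root pear: left subtree has 0 nodes { }, right has 1 {lily}.
  Root poppy: left subtree has 0 nodes { }, right has 4 {plum, yew, daisy, lime}.
    Root daisy: left subtree has 2 nodes {plum, yew}, right has 1 {lime}.
      Root plum: left subtree has 0 nodes { }, right has 1 {yew}.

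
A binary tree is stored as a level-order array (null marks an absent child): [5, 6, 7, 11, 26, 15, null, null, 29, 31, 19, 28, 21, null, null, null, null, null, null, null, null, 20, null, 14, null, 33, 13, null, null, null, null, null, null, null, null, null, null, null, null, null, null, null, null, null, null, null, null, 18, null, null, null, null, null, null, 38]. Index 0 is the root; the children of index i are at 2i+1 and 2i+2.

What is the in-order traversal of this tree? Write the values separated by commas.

In-order visits the left subtree, then the node, then the right subtree.
At 5: go left to 6.
  At 6: go left to 11.
    At 11: no left child.
    Visit 11.
    At 11: go right to 29.
      29 is a leaf — visit 29.
  Visit 6.
  At 6: go right to 26.
    At 26: go left to 31.
      31 is a leaf — visit 31.
    Visit 26.
    At 26: go right to 19.
      At 19: go left to 20.
        20 is a leaf — visit 20.
      Visit 19.
      At 19: no right child.
Visit 5.
At 5: go right to 7.
  At 7: go left to 15.
    At 15: go left to 28.
      At 28: go left to 14.
        At 14: go left to 18.
          18 is a leaf — visit 18.
        Visit 14.
        At 14: no right child.
      Visit 28.
      At 28: no right child.
    Visit 15.
    At 15: go right to 21.
      At 21: go left to 33.
        33 is a leaf — visit 33.
      Visit 21.
      At 21: go right to 13.
        At 13: no left child.
        Visit 13.
        At 13: go right to 38.
          38 is a leaf — visit 38.
  Visit 7.
  At 7: no right child.

11, 29, 6, 31, 26, 20, 19, 5, 18, 14, 28, 15, 33, 21, 13, 38, 7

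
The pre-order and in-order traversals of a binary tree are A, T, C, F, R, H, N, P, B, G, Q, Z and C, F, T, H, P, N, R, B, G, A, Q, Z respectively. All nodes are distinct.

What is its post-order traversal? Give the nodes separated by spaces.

The first element of pre-order is the root; it splits in-order into left and right subtrees.
Root A: left subtree has 9 nodes {C, F, T, H, P, N, R, B, G}, right has 2 {Q, Z}.
  Root T: left subtree has 2 nodes {C, F}, right has 6 {H, P, N, R, B, G}.
    Root C: left subtree has 0 nodes { }, right has 1 {F}.
    Root R: left subtree has 3 nodes {H, P, N}, right has 2 {B, G}.
      Root H: left subtree has 0 nodes { }, right has 2 {P, N}.
        Root N: left subtree has 1 node {P}, right has 0 { }.
      Root B: left subtree has 0 nodes { }, right has 1 {G}.
  Root Q: left subtree has 0 nodes { }, right has 1 {Z}.

F C P N H G B R T Z Q A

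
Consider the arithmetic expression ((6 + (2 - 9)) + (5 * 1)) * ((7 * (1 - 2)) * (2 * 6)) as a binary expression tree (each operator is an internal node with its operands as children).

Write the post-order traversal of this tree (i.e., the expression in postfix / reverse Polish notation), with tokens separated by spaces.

6 2 9 - + 5 1 * + 7 1 2 - * 2 6 * * *

Post-order on an expression tree gives postfix notation: for each operator, emit left operand, right operand, then the operator.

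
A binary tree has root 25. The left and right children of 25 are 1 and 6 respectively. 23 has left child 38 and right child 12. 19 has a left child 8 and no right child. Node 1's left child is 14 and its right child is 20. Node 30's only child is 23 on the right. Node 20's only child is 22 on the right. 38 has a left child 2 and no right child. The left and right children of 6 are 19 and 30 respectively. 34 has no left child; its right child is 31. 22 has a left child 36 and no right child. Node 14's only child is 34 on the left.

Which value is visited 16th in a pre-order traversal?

Pre-order visits the node, then its left subtree, then its right subtree.
Visit 25.
At 25: go left to 1.
  Visit 1.
  At 1: go left to 14.
    Visit 14.
    At 14: go left to 34.
      Visit 34.
      At 34: no left child.
      At 34: go right to 31.
        31 is a leaf — visit 31.
    At 14: no right child.
  At 1: go right to 20.
    Visit 20.
    At 20: no left child.
    At 20: go right to 22.
      Visit 22.
      At 22: go left to 36.
        36 is a leaf — visit 36.
      At 22: no right child.
At 25: go right to 6.
  Visit 6.
  At 6: go left to 19.
    Visit 19.
    At 19: go left to 8.
      8 is a leaf — visit 8.
    At 19: no right child.
  At 6: go right to 30.
    Visit 30.
    At 30: no left child.
    At 30: go right to 23.
      Visit 23.
      At 23: go left to 38.
        Visit 38.
        At 38: go left to 2.
          2 is a leaf — visit 2.
        At 38: no right child.
      At 23: go right to 12.
        12 is a leaf — visit 12.
Full pre-order sequence: 25, 1, 14, 34, 31, 20, 22, 36, 6, 19, 8, 30, 23, 38, 2, 12.

12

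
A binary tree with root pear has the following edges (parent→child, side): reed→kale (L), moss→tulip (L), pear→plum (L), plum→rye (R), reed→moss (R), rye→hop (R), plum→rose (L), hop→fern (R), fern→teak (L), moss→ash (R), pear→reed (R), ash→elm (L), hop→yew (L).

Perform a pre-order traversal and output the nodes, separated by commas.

Pre-order visits the node, then its left subtree, then its right subtree.
Visit pear.
At pear: go left to plum.
  Visit plum.
  At plum: go left to rose.
    rose is a leaf — visit rose.
  At plum: go right to rye.
    Visit rye.
    At rye: no left child.
    At rye: go right to hop.
      Visit hop.
      At hop: go left to yew.
        yew is a leaf — visit yew.
      At hop: go right to fern.
        Visit fern.
        At fern: go left to teak.
          teak is a leaf — visit teak.
        At fern: no right child.
At pear: go right to reed.
  Visit reed.
  At reed: go left to kale.
    kale is a leaf — visit kale.
  At reed: go right to moss.
    Visit moss.
    At moss: go left to tulip.
      tulip is a leaf — visit tulip.
    At moss: go right to ash.
      Visit ash.
      At ash: go left to elm.
        elm is a leaf — visit elm.
      At ash: no right child.

pear, plum, rose, rye, hop, yew, fern, teak, reed, kale, moss, tulip, ash, elm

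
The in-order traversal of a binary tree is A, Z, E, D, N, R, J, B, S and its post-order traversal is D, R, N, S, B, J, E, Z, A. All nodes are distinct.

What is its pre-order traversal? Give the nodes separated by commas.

The last element of post-order is the root; it splits in-order into left and right subtrees.
Root A: left subtree has 0 nodes { }, right has 8 {Z, E, D, N, R, J, B, S}.
  Root Z: left subtree has 0 nodes { }, right has 7 {E, D, N, R, J, B, S}.
    Root E: left subtree has 0 nodes { }, right has 6 {D, N, R, J, B, S}.
      Root J: left subtree has 3 nodes {D, N, R}, right has 2 {B, S}.
        Root N: left subtree has 1 node {D}, right has 1 {R}.
        Root B: left subtree has 0 nodes { }, right has 1 {S}.

A, Z, E, J, N, D, R, B, S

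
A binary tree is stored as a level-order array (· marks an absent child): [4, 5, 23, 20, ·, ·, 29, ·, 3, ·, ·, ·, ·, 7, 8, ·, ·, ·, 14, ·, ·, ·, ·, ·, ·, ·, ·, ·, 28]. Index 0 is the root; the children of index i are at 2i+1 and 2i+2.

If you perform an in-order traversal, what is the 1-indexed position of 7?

7

In-order visits the left subtree, then the node, then the right subtree.
At 4: go left to 5.
  At 5: go left to 20.
    At 20: no left child.
    Visit 20.
    At 20: go right to 3.
      At 3: no left child.
      Visit 3.
      At 3: go right to 14.
        14 is a leaf — visit 14.
  Visit 5.
  At 5: no right child.
Visit 4.
At 4: go right to 23.
  At 23: no left child.
  Visit 23.
  At 23: go right to 29.
    At 29: go left to 7.
      At 7: no left child.
      Visit 7.
      At 7: go right to 28.
        28 is a leaf — visit 28.
    Visit 29.
    At 29: go right to 8.
      8 is a leaf — visit 8.
Full in-order sequence: 20, 3, 14, 5, 4, 23, 7, 28, 29, 8.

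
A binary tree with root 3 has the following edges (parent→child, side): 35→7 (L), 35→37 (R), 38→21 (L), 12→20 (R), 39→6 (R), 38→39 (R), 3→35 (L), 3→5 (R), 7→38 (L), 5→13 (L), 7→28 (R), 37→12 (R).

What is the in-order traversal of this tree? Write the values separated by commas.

In-order visits the left subtree, then the node, then the right subtree.
At 3: go left to 35.
  At 35: go left to 7.
    At 7: go left to 38.
      At 38: go left to 21.
        21 is a leaf — visit 21.
      Visit 38.
      At 38: go right to 39.
        At 39: no left child.
        Visit 39.
        At 39: go right to 6.
          6 is a leaf — visit 6.
    Visit 7.
    At 7: go right to 28.
      28 is a leaf — visit 28.
  Visit 35.
  At 35: go right to 37.
    At 37: no left child.
    Visit 37.
    At 37: go right to 12.
      At 12: no left child.
      Visit 12.
      At 12: go right to 20.
        20 is a leaf — visit 20.
Visit 3.
At 3: go right to 5.
  At 5: go left to 13.
    13 is a leaf — visit 13.
  Visit 5.
  At 5: no right child.

21, 38, 39, 6, 7, 28, 35, 37, 12, 20, 3, 13, 5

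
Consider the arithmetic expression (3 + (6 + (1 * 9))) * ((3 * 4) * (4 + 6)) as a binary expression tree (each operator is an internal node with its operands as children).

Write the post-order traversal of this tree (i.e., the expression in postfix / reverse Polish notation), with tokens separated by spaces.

Post-order on an expression tree gives postfix notation: for each operator, emit left operand, right operand, then the operator.

3 6 1 9 * + + 3 4 * 4 6 + * *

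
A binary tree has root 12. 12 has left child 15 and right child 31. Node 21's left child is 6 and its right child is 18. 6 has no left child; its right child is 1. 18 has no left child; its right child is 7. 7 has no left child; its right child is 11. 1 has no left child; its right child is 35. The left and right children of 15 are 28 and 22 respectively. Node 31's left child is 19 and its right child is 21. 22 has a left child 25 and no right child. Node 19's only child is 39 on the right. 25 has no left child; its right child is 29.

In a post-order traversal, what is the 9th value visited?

1

Post-order visits the left subtree, then the right subtree, then the node.
At 12: go left to 15.
  At 15: go left to 28.
    28 is a leaf — visit 28.
  At 15: go right to 22.
    At 22: go left to 25.
      At 25: no left child.
      At 25: go right to 29.
        29 is a leaf — visit 29.
      Visit 25.
    At 22: no right child.
    Visit 22.
  Visit 15.
At 12: go right to 31.
  At 31: go left to 19.
    At 19: no left child.
    At 19: go right to 39.
      39 is a leaf — visit 39.
    Visit 19.
  At 31: go right to 21.
    At 21: go left to 6.
      At 6: no left child.
      At 6: go right to 1.
        At 1: no left child.
        At 1: go right to 35.
          35 is a leaf — visit 35.
        Visit 1.
      Visit 6.
    At 21: go right to 18.
      At 18: no left child.
      At 18: go right to 7.
        At 7: no left child.
        At 7: go right to 11.
          11 is a leaf — visit 11.
        Visit 7.
      Visit 18.
    Visit 21.
  Visit 31.
Visit 12.
Full post-order sequence: 28, 29, 25, 22, 15, 39, 19, 35, 1, 6, 11, 7, 18, 21, 31, 12.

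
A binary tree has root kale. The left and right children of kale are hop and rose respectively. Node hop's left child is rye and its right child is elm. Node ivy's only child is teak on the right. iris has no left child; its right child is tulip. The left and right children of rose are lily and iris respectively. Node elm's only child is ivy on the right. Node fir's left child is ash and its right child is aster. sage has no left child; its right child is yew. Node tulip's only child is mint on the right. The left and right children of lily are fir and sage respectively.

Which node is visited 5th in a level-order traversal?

Level-order visits nodes level by level from the root, left to right within each level.
Level 0: kale
Level 1: hop, rose
Level 2: rye, elm, lily, iris
Level 3: ivy, fir, sage, tulip
Level 4: teak, ash, aster, yew, mint
Full level-order sequence: kale, hop, rose, rye, elm, lily, iris, ivy, fir, sage, tulip, teak, ash, aster, yew, mint.

elm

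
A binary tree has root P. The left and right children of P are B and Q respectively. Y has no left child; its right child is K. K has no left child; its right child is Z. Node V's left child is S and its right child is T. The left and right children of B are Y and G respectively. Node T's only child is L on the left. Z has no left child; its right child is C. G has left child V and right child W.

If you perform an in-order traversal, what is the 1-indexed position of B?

5

In-order visits the left subtree, then the node, then the right subtree.
At P: go left to B.
  At B: go left to Y.
    At Y: no left child.
    Visit Y.
    At Y: go right to K.
      At K: no left child.
      Visit K.
      At K: go right to Z.
        At Z: no left child.
        Visit Z.
        At Z: go right to C.
          C is a leaf — visit C.
  Visit B.
  At B: go right to G.
    At G: go left to V.
      At V: go left to S.
        S is a leaf — visit S.
      Visit V.
      At V: go right to T.
        At T: go left to L.
          L is a leaf — visit L.
        Visit T.
        At T: no right child.
    Visit G.
    At G: go right to W.
      W is a leaf — visit W.
Visit P.
At P: go right to Q.
  Q is a leaf — visit Q.
Full in-order sequence: Y, K, Z, C, B, S, V, L, T, G, W, P, Q.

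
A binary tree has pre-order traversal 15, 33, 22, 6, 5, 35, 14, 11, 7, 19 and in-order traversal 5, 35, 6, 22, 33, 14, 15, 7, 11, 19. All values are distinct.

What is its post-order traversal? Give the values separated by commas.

The first element of pre-order is the root; it splits in-order into left and right subtrees.
Root 15: left subtree has 6 nodes {5, 35, 6, 22, 33, 14}, right has 3 {7, 11, 19}.
  Root 33: left subtree has 4 nodes {5, 35, 6, 22}, right has 1 {14}.
    Root 22: left subtree has 3 nodes {5, 35, 6}, right has 0 { }.
      Root 6: left subtree has 2 nodes {5, 35}, right has 0 { }.
        Root 5: left subtree has 0 nodes { }, right has 1 {35}.
  Root 11: left subtree has 1 node {7}, right has 1 {19}.

35, 5, 6, 22, 14, 33, 7, 19, 11, 15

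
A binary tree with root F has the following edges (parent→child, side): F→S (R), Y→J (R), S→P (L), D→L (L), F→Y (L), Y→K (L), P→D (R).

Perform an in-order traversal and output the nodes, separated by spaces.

In-order visits the left subtree, then the node, then the right subtree.
At F: go left to Y.
  At Y: go left to K.
    K is a leaf — visit K.
  Visit Y.
  At Y: go right to J.
    J is a leaf — visit J.
Visit F.
At F: go right to S.
  At S: go left to P.
    At P: no left child.
    Visit P.
    At P: go right to D.
      At D: go left to L.
        L is a leaf — visit L.
      Visit D.
      At D: no right child.
  Visit S.
  At S: no right child.

K Y J F P L D S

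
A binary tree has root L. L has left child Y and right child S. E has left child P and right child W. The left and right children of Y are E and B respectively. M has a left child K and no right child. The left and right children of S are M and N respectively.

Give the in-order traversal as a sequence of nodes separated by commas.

In-order visits the left subtree, then the node, then the right subtree.
At L: go left to Y.
  At Y: go left to E.
    At E: go left to P.
      P is a leaf — visit P.
    Visit E.
    At E: go right to W.
      W is a leaf — visit W.
  Visit Y.
  At Y: go right to B.
    B is a leaf — visit B.
Visit L.
At L: go right to S.
  At S: go left to M.
    At M: go left to K.
      K is a leaf — visit K.
    Visit M.
    At M: no right child.
  Visit S.
  At S: go right to N.
    N is a leaf — visit N.

P, E, W, Y, B, L, K, M, S, N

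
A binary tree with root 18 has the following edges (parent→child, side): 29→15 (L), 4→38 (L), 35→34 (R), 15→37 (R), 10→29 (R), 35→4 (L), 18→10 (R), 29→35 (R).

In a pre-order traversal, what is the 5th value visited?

Pre-order visits the node, then its left subtree, then its right subtree.
Visit 18.
At 18: no left child.
At 18: go right to 10.
  Visit 10.
  At 10: no left child.
  At 10: go right to 29.
    Visit 29.
    At 29: go left to 15.
      Visit 15.
      At 15: no left child.
      At 15: go right to 37.
        37 is a leaf — visit 37.
    At 29: go right to 35.
      Visit 35.
      At 35: go left to 4.
        Visit 4.
        At 4: go left to 38.
          38 is a leaf — visit 38.
        At 4: no right child.
      At 35: go right to 34.
        34 is a leaf — visit 34.
Full pre-order sequence: 18, 10, 29, 15, 37, 35, 4, 38, 34.

37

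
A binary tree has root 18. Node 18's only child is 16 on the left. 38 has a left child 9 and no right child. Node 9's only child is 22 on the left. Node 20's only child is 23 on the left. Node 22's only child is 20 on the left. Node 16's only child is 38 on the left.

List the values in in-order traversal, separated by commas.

In-order visits the left subtree, then the node, then the right subtree.
At 18: go left to 16.
  At 16: go left to 38.
    At 38: go left to 9.
      At 9: go left to 22.
        At 22: go left to 20.
          At 20: go left to 23.
            23 is a leaf — visit 23.
          Visit 20.
          At 20: no right child.
        Visit 22.
        At 22: no right child.
      Visit 9.
      At 9: no right child.
    Visit 38.
    At 38: no right child.
  Visit 16.
  At 16: no right child.
Visit 18.
At 18: no right child.

23, 20, 22, 9, 38, 16, 18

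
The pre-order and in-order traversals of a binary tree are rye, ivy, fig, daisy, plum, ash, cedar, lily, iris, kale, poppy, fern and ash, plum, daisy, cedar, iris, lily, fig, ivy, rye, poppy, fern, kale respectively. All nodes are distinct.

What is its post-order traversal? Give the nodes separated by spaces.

ash plum iris lily cedar daisy fig ivy fern poppy kale rye

The first element of pre-order is the root; it splits in-order into left and right subtrees.
Root rye: left subtree has 8 nodes {ash, plum, daisy, cedar, iris, lily, fig, ivy}, right has 3 {poppy, fern, kale}.
  Root ivy: left subtree has 7 nodes {ash, plum, daisy, cedar, iris, lily, fig}, right has 0 { }.
    Root fig: left subtree has 6 nodes {ash, plum, daisy, cedar, iris, lily}, right has 0 { }.
      Root daisy: left subtree has 2 nodes {ash, plum}, right has 3 {cedar, iris, lily}.
        Root plum: left subtree has 1 node {ash}, right has 0 { }.
        Root cedar: left subtree has 0 nodes { }, right has 2 {iris, lily}.
          Root lily: left subtree has 1 node {iris}, right has 0 { }.
  Root kale: left subtree has 2 nodes {poppy, fern}, right has 0 { }.
    Root poppy: left subtree has 0 nodes { }, right has 1 {fern}.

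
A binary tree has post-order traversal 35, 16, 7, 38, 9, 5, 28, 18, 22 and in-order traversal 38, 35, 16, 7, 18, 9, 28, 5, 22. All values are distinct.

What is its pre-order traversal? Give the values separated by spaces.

The last element of post-order is the root; it splits in-order into left and right subtrees.
Root 22: left subtree has 8 nodes {38, 35, 16, 7, 18, 9, 28, 5}, right has 0 { }.
  Root 18: left subtree has 4 nodes {38, 35, 16, 7}, right has 3 {9, 28, 5}.
    Root 38: left subtree has 0 nodes { }, right has 3 {35, 16, 7}.
      Root 7: left subtree has 2 nodes {35, 16}, right has 0 { }.
        Root 16: left subtree has 1 node {35}, right has 0 { }.
    Root 28: left subtree has 1 node {9}, right has 1 {5}.

22 18 38 7 16 35 28 9 5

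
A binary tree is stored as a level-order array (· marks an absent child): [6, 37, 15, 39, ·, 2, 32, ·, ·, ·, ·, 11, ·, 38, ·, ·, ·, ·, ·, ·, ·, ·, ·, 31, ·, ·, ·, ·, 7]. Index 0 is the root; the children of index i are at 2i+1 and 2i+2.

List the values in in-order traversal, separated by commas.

39, 37, 6, 31, 11, 2, 15, 38, 7, 32

In-order visits the left subtree, then the node, then the right subtree.
At 6: go left to 37.
  At 37: go left to 39.
    39 is a leaf — visit 39.
  Visit 37.
  At 37: no right child.
Visit 6.
At 6: go right to 15.
  At 15: go left to 2.
    At 2: go left to 11.
      At 11: go left to 31.
        31 is a leaf — visit 31.
      Visit 11.
      At 11: no right child.
    Visit 2.
    At 2: no right child.
  Visit 15.
  At 15: go right to 32.
    At 32: go left to 38.
      At 38: no left child.
      Visit 38.
      At 38: go right to 7.
        7 is a leaf — visit 7.
    Visit 32.
    At 32: no right child.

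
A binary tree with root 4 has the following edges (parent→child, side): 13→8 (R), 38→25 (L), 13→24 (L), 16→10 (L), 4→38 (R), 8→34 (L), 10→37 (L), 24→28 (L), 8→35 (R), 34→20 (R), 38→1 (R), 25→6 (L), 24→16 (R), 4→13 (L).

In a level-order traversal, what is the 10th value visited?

Level-order visits nodes level by level from the root, left to right within each level.
Level 0: 4
Level 1: 13, 38
Level 2: 24, 8, 25, 1
Level 3: 28, 16, 34, 35, 6
Level 4: 10, 20
Level 5: 37
Full level-order sequence: 4, 13, 38, 24, 8, 25, 1, 28, 16, 34, 35, 6, 10, 20, 37.

34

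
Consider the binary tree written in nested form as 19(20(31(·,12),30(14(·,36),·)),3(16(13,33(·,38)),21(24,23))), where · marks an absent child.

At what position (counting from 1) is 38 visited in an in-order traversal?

11

In-order visits the left subtree, then the node, then the right subtree.
At 19: go left to 20.
  At 20: go left to 31.
    At 31: no left child.
    Visit 31.
    At 31: go right to 12.
      12 is a leaf — visit 12.
  Visit 20.
  At 20: go right to 30.
    At 30: go left to 14.
      At 14: no left child.
      Visit 14.
      At 14: go right to 36.
        36 is a leaf — visit 36.
    Visit 30.
    At 30: no right child.
Visit 19.
At 19: go right to 3.
  At 3: go left to 16.
    At 16: go left to 13.
      13 is a leaf — visit 13.
    Visit 16.
    At 16: go right to 33.
      At 33: no left child.
      Visit 33.
      At 33: go right to 38.
        38 is a leaf — visit 38.
  Visit 3.
  At 3: go right to 21.
    At 21: go left to 24.
      24 is a leaf — visit 24.
    Visit 21.
    At 21: go right to 23.
      23 is a leaf — visit 23.
Full in-order sequence: 31, 12, 20, 14, 36, 30, 19, 13, 16, 33, 38, 3, 24, 21, 23.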